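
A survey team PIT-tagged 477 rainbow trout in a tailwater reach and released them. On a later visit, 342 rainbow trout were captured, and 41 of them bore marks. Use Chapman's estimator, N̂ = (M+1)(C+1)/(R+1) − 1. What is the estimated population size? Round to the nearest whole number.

N ≈ 3903

N̂ = (477+1)(342+1)/(41+1) − 1 = 478·343/42 − 1
= 163954/42 − 1 ≈ 3903.7 − 1 ≈ 3902.7 → 3903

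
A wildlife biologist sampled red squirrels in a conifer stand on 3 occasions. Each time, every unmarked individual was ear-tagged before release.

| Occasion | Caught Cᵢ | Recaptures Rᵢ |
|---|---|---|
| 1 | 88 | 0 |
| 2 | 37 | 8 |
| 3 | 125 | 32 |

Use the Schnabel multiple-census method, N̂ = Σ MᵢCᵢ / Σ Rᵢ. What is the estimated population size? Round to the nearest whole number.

Marked at large before each occasion: Mᵢ = Σⱼ<ᵢ (Cⱼ − Rⱼ) → M1=0, M2=88, M3=117
Σ MᵢCᵢ = 0·88 + 88·37 + 117·125 = 0 + 3256 + 14625 = 17881
Σ Rᵢ = 0 + 8 + 32 = 40
N̂ = 17881 / 40 ≈ 447.0 → 447

N ≈ 447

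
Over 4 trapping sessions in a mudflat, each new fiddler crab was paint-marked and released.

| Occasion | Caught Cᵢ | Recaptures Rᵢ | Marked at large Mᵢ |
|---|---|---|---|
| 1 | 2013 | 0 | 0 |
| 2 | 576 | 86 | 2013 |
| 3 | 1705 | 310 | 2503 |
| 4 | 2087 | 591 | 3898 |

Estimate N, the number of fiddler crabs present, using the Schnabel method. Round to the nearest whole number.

Σ MᵢCᵢ = 0·2013 + 2013·576 + 2503·1705 + 3898·2087 = 0 + 1159488 + 4267615 + 8135126 = 13562229
Σ Rᵢ = 0 + 86 + 310 + 591 = 987
N̂ = 13562229 / 987 ≈ 13740.9 → 13741

N ≈ 13,741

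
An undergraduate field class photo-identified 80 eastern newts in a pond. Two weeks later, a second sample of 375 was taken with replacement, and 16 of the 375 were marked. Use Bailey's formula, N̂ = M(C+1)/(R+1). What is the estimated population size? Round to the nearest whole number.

N̂ = 80·(375+1)/(16+1) = 80·376/17 = 30080/17 ≈ 1769.4 → 1769

N ≈ 1769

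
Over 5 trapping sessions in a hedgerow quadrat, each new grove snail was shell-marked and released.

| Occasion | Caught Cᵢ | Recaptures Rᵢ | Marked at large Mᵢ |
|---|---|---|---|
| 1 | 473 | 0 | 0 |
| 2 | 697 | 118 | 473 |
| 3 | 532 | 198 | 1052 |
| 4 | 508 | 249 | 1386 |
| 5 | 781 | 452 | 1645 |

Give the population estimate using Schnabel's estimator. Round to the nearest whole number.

Σ MᵢCᵢ = 0·473 + 473·697 + 1052·532 + 1386·508 + 1645·781 = 0 + 329681 + 559664 + 704088 + 1284745 = 2878178
Σ Rᵢ = 0 + 118 + 198 + 249 + 452 = 1017
N̂ = 2878178 / 1017 ≈ 2830.1 → 2830

N ≈ 2830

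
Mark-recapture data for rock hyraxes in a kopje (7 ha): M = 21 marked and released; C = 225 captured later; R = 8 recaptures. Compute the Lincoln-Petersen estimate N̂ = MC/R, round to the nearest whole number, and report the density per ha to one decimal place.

density ≈ 84.4 rock hyraxes per ha

N̂ = 21·225/8 = 4725/8 ≈ 590.6 → 591
Density = N̂ / area = 591 / 7 ≈ 84.43 → 84.4 per ha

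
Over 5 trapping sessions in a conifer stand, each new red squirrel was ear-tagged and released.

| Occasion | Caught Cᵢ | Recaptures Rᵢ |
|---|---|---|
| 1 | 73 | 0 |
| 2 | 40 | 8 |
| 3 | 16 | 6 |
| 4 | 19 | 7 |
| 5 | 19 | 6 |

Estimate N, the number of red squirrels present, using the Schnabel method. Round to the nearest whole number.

N ≈ 341

Marked at large before each occasion: Mᵢ = Σⱼ<ᵢ (Cⱼ − Rⱼ) → M1=0, M2=73, M3=105, M4=115, M5=127
Σ MᵢCᵢ = 0·73 + 73·40 + 105·16 + 115·19 + 127·19 = 0 + 2920 + 1680 + 2185 + 2413 = 9198
Σ Rᵢ = 0 + 8 + 6 + 7 + 6 = 27
N̂ = 9198 / 27 ≈ 340.7 → 341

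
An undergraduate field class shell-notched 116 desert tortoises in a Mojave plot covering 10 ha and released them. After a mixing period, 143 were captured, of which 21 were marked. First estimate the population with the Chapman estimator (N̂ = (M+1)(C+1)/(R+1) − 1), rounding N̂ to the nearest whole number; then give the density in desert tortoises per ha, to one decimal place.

density ≈ 76.5 desert tortoises per ha

N̂ = 117·144/22 − 1 = 16848/22 − 1 ≈ 764.8 → 765
Density = N̂ / area = 765 / 10 ≈ 76.50 → 76.5 per ha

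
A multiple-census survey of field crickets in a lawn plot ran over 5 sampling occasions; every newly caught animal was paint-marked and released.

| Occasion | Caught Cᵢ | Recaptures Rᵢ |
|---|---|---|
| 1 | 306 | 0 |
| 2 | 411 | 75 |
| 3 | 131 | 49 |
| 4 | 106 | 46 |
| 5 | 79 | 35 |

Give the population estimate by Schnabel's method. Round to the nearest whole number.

N ≈ 1700

Marked at large before each occasion: Mᵢ = Σⱼ<ᵢ (Cⱼ − Rⱼ) → M1=0, M2=306, M3=642, M4=724, M5=784
Σ MᵢCᵢ = 0·306 + 306·411 + 642·131 + 724·106 + 784·79 = 0 + 125766 + 84102 + 76744 + 61936 = 348548
Σ Rᵢ = 0 + 75 + 49 + 46 + 35 = 205
N̂ = 348548 / 205 ≈ 1700.2 → 1700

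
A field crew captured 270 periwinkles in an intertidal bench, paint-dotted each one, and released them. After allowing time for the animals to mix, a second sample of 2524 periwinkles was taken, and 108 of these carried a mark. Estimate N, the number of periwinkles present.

N = 6310

If marked individuals mix randomly, R/C ≈ M/N, giving N ≈ M·C/R.
N = (270 × 2524) / 108 = 681480 / 108 = 6310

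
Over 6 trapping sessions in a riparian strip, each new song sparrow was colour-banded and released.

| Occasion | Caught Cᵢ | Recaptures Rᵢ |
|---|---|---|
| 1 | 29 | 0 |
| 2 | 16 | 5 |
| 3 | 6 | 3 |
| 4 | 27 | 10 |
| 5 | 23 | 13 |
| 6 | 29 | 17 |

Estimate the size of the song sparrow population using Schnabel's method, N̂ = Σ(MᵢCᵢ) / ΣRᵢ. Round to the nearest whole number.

Marked at large before each occasion: Mᵢ = Σⱼ<ᵢ (Cⱼ − Rⱼ) → M1=0, M2=29, M3=40, M4=43, M5=60, M6=70
Σ MᵢCᵢ = 0·29 + 29·16 + 40·6 + 43·27 + 60·23 + 70·29 = 0 + 464 + 240 + 1161 + 1380 + 2030 = 5275
Σ Rᵢ = 0 + 5 + 3 + 10 + 13 + 17 = 48
N̂ = 5275 / 48 ≈ 109.9 → 110

N ≈ 110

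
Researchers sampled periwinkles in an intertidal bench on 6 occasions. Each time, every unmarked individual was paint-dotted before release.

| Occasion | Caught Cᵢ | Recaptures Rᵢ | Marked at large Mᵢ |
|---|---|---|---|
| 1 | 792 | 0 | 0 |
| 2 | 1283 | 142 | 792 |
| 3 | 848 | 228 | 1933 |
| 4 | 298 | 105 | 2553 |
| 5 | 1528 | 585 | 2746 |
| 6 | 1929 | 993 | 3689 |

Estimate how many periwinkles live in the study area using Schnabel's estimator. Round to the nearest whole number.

N ≈ 7174

Σ MᵢCᵢ = 0·792 + 792·1283 + 1933·848 + 2553·298 + 2746·1528 + 3689·1929 = 0 + 1016136 + 1639184 + 760794 + 4195888 + 7116081 = 14728083
Σ Rᵢ = 0 + 142 + 228 + 105 + 585 + 993 = 2053
N̂ = 14728083 / 2053 ≈ 7173.9 → 7174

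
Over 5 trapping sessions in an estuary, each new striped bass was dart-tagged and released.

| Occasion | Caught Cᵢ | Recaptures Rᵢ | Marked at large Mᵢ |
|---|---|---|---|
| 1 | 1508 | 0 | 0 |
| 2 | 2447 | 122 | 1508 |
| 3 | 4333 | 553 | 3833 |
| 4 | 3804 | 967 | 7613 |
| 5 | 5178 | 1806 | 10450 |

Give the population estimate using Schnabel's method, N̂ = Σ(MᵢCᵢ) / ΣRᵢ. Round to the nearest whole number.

Σ MᵢCᵢ = 0·1508 + 1508·2447 + 3833·4333 + 7613·3804 + 10450·5178 = 0 + 3690076 + 16608389 + 28959852 + 54110100 = 103368417
Σ Rᵢ = 0 + 122 + 553 + 967 + 1806 = 3448
N̂ = 103368417 / 3448 ≈ 29979.2 → 29979

N ≈ 29,979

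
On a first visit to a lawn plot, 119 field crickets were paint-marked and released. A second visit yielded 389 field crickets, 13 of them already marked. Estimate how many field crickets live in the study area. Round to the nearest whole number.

N = (119 × 389) / 13 = 46291 / 13 ≈ 3560.8 → 3561

N ≈ 3561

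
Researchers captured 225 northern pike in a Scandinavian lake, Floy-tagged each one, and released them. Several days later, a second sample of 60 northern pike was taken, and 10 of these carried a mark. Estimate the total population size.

N = 1350

N = (225 × 60) / 10 = 13500 / 10 = 1350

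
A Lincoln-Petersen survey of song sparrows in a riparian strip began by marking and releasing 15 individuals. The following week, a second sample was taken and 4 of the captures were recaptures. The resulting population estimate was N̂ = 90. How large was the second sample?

C = 24

From N = M·C/R: C = N·R / M = 90·4 / 15 = 360 / 15 = 24.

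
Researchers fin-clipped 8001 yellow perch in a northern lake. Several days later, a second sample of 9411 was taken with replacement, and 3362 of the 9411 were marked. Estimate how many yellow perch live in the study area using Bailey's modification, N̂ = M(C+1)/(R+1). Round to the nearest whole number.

N ≈ 22,392

N̂ = 8001·(9411+1)/(3362+1) = 8001·9412/3363 = 75305412/3363 ≈ 22392.3 → 22392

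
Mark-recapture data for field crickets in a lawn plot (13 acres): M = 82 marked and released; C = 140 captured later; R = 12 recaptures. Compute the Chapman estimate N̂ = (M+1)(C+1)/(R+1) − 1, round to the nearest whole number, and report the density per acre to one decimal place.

density ≈ 69.2 field crickets per acre

N̂ = 83·141/13 − 1 = 11703/13 − 1 ≈ 899.2 → 899
Density = N̂ / area = 899 / 13 ≈ 69.15 → 69.2 per acre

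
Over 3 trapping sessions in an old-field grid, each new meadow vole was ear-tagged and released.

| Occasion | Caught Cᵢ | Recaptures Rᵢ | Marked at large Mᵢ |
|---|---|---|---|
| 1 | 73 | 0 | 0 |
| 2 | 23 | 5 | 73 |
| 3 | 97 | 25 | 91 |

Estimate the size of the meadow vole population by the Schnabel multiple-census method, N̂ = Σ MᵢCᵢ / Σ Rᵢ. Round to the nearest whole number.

Σ MᵢCᵢ = 0·73 + 73·23 + 91·97 = 0 + 1679 + 8827 = 10506
Σ Rᵢ = 0 + 5 + 25 = 30
N̂ = 10506 / 30 ≈ 350.2 → 350

N ≈ 350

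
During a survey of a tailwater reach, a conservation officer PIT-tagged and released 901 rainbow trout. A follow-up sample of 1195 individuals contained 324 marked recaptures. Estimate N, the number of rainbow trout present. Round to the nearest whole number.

N ≈ 3323

N = (901 × 1195) / 324 = 1076695 / 324 ≈ 3323.1 → 3323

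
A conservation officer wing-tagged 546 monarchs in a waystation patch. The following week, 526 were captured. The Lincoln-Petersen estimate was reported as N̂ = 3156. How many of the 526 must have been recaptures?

R = 91

From N = M·C/R: R = M·C / N = 546·526 / 3156 = 287196 / 3156 = 91.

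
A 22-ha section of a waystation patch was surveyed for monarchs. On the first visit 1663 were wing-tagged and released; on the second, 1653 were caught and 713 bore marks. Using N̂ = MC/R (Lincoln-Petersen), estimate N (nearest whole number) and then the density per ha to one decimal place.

density ≈ 175.2 monarchs per ha

N̂ = 1663·1653/713 = 2748939/713 ≈ 3855.45 → 3855
Density = N̂ / area = 3855 / 22 ≈ 175.23 → 175.2 per ha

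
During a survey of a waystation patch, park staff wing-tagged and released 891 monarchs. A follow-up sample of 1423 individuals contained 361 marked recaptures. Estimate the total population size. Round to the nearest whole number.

N ≈ 3512

N = (891 × 1423) / 361 = 1267893 / 361 ≈ 3512.2 → 3512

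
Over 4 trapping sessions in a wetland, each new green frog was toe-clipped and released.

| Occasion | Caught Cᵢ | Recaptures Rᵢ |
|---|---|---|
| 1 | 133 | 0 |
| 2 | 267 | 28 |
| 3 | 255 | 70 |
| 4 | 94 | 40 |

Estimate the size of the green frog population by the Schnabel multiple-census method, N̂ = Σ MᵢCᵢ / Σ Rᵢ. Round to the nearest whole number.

N ≈ 1324

Marked at large before each occasion: Mᵢ = Σⱼ<ᵢ (Cⱼ − Rⱼ) → M1=0, M2=133, M3=372, M4=557
Σ MᵢCᵢ = 0·133 + 133·267 + 372·255 + 557·94 = 0 + 35511 + 94860 + 52358 = 182729
Σ Rᵢ = 0 + 28 + 70 + 40 = 138
N̂ = 182729 / 138 ≈ 1324.1 → 1324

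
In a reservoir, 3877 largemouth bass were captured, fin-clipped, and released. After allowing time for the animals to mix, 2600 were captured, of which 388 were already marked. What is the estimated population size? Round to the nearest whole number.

N ≈ 25,980

If marked individuals mix randomly, R/C ≈ M/N, giving N ≈ M·C/R.
N = (3877 × 2600) / 388 = 10080200 / 388 ≈ 25979.9 → 25980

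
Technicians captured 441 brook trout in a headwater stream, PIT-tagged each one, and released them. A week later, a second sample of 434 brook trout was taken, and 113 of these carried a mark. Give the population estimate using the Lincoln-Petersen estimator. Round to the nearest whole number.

N = (441 × 434) / 113 = 191394 / 113 ≈ 1693.8 → 1694

N ≈ 1694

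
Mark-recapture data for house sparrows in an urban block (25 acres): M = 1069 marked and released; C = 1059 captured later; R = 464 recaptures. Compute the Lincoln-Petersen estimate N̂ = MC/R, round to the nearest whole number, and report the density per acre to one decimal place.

N̂ = 1069·1059/464 = 1132071/464 ≈ 2439.8 → 2440
Density = N̂ / area = 2440 / 25 ≈ 97.60 → 97.6 per acre

density ≈ 97.6 house sparrows per acre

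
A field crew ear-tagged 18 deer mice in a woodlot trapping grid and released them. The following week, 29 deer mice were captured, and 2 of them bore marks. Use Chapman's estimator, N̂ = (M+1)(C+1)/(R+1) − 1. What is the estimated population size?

N̂ = (18+1)(29+1)/(2+1) − 1 = 19·30/3 − 1
= 570/3 − 1 = 190 − 1 = 189

N = 189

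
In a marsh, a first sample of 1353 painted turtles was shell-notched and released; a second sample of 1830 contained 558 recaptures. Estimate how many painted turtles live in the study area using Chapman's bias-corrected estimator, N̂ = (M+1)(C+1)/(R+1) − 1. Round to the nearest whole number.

N̂ = (1353+1)(1830+1)/(558+1) − 1 = 1354·1831/559 − 1
= 2479174/559 − 1 ≈ 4435.0 − 1 ≈ 4434.0 → 4434

N ≈ 4434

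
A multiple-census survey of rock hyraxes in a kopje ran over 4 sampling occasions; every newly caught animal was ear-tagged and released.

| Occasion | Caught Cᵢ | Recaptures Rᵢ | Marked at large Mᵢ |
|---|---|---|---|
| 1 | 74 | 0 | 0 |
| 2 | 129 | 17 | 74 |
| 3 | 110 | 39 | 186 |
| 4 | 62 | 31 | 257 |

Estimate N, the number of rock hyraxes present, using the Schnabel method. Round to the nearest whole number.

Σ MᵢCᵢ = 0·74 + 74·129 + 186·110 + 257·62 = 0 + 9546 + 20460 + 15934 = 45940
Σ Rᵢ = 0 + 17 + 39 + 31 = 87
N̂ = 45940 / 87 ≈ 528.0 → 528

N ≈ 528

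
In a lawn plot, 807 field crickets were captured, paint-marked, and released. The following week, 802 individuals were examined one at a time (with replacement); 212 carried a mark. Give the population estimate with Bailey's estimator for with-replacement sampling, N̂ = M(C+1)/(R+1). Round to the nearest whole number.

N̂ = 807·(802+1)/(212+1) = 807·803/213 = 648021/213 ≈ 3042.4 → 3042

N ≈ 3042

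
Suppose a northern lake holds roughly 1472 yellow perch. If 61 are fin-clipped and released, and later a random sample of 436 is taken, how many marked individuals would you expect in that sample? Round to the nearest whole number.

Expected recaptures E[R] = M·C / N.
E[R] = 61 × 436 / 1472 = 26596 / 1472 ≈ 18.1 → 18

expected recaptures ≈ 18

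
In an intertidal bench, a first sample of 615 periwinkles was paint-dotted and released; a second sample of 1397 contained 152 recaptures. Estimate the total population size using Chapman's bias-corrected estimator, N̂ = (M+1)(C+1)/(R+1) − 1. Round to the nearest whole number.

N̂ = (615+1)(1397+1)/(152+1) − 1 = 616·1398/153 − 1
= 861168/153 − 1 ≈ 5628.5 − 1 ≈ 5627.5 → 5628

N ≈ 5628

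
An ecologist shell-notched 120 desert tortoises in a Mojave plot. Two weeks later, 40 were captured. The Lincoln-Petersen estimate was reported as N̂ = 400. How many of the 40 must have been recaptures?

From N = M·C/R: R = M·C / N = 120·40 / 400 = 4800 / 400 = 12.

R = 12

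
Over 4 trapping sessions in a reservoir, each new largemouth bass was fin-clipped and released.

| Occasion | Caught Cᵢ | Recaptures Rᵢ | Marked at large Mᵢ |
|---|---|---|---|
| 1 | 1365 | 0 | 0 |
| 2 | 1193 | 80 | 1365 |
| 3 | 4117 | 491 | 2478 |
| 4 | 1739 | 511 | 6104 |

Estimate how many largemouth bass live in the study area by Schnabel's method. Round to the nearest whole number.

N ≈ 20,744

Σ MᵢCᵢ = 0·1365 + 1365·1193 + 2478·4117 + 6104·1739 = 0 + 1628445 + 10201926 + 10614856 = 22445227
Σ Rᵢ = 0 + 80 + 491 + 511 = 1082
N̂ = 22445227 / 1082 ≈ 20744.2 → 20744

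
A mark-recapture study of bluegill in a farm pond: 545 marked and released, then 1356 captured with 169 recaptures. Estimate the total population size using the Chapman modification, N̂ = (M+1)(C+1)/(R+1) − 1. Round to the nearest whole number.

N ≈ 4357

N̂ = (545+1)(1356+1)/(169+1) − 1 = 546·1357/170 − 1
= 740922/170 − 1 ≈ 4358.4 − 1 ≈ 4357.4 → 4357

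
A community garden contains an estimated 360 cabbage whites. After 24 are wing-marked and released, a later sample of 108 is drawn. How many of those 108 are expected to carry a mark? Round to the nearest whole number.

Expected recaptures E[R] = M·C / N.
E[R] = 24 × 108 / 360 = 2592 / 360 ≈ 7.2 → 7

expected recaptures ≈ 7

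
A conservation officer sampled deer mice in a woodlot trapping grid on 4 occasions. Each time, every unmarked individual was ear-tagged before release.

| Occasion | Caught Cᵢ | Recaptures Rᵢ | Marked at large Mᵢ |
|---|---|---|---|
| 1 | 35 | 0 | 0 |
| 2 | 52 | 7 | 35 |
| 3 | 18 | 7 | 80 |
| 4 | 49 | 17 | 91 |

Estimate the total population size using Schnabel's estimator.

Σ MᵢCᵢ = 0·35 + 35·52 + 80·18 + 91·49 = 0 + 1820 + 1440 + 4459 = 7719
Σ Rᵢ = 0 + 7 + 7 + 17 = 31
N̂ = 7719 / 31 = 249

N = 249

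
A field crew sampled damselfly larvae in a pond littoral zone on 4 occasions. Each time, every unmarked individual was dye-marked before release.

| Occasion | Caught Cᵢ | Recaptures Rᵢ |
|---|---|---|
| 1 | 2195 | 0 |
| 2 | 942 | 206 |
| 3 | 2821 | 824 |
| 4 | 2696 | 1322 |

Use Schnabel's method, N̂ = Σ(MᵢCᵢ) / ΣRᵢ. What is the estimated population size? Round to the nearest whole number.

N ≈ 10,043

Marked at large before each occasion: Mᵢ = Σⱼ<ᵢ (Cⱼ − Rⱼ) → M1=0, M2=2195, M3=2931, M4=4928
Σ MᵢCᵢ = 0·2195 + 2195·942 + 2931·2821 + 4928·2696 = 0 + 2067690 + 8268351 + 13285888 = 23621929
Σ Rᵢ = 0 + 206 + 824 + 1322 = 2352
N̂ = 23621929 / 2352 ≈ 10043.3 → 10043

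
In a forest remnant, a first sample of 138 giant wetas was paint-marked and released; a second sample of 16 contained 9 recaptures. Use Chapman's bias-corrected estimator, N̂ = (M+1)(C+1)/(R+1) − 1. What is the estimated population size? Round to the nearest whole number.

N̂ = (138+1)(16+1)/(9+1) − 1 = 139·17/10 − 1
= 2363/10 − 1 ≈ 236.3 − 1 ≈ 235.3 → 235

N ≈ 235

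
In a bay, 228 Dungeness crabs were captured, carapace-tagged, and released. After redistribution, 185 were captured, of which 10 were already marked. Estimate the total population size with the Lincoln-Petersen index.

The marked fraction in the recapture sample should equal the marked fraction in the population: 10/185 = 228/N.
N = (228 × 185) / 10 = 42180 / 10 = 4218

N = 4218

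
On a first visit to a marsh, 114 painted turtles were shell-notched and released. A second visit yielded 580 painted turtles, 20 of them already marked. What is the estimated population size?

N = 3306

N = (114 × 580) / 20 = 66120 / 20 = 3306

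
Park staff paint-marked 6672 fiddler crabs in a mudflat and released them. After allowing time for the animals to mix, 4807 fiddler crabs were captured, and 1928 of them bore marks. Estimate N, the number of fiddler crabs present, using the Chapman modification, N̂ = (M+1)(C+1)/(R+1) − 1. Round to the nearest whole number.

N̂ = (6672+1)(4807+1)/(1928+1) − 1 = 6673·4808/1929 − 1
= 32083784/1929 − 1 ≈ 16632.3 − 1 ≈ 16631.3 → 16631

N ≈ 16,631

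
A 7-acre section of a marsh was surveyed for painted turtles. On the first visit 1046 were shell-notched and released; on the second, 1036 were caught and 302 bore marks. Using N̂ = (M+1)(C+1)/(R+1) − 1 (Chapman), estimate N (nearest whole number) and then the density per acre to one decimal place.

N̂ = 1047·1037/303 − 1 = 1085739/303 − 1 ≈ 3582.3 → 3582
Density = N̂ / area = 3582 / 7 ≈ 511.71 → 511.7 per acre

density ≈ 511.7 painted turtles per acre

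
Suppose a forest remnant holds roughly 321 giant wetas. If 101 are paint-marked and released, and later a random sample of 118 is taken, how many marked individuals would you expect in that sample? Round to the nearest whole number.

The marked fraction of the population is 101/321, so in a sample of 118 expect C·(M/N) marked.
E[R] = 101 × 118 / 321 = 11918 / 321 ≈ 37.1 → 37

expected recaptures ≈ 37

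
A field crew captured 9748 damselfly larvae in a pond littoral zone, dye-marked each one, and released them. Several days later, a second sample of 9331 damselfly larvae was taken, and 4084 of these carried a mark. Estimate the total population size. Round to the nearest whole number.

N ≈ 22,272

N = (9748 × 9331) / 4084 = 90958588 / 4084 ≈ 22271.9 → 22272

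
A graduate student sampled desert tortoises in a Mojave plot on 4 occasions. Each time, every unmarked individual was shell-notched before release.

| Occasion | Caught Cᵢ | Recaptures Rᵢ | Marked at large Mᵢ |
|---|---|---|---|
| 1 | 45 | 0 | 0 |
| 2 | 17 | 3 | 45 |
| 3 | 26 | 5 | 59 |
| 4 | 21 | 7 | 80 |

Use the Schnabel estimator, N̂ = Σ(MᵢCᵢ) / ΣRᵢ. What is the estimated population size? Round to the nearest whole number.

Σ MᵢCᵢ = 0·45 + 45·17 + 59·26 + 80·21 = 0 + 765 + 1534 + 1680 = 3979
Σ Rᵢ = 0 + 3 + 5 + 7 = 15
N̂ = 3979 / 15 ≈ 265.3 → 265

N ≈ 265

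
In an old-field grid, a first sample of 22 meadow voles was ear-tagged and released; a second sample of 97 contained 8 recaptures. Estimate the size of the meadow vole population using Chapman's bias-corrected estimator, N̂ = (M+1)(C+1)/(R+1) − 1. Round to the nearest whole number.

N̂ = (22+1)(97+1)/(8+1) − 1 = 23·98/9 − 1
= 2254/9 − 1 ≈ 250.4 − 1 ≈ 249.4 → 249

N ≈ 249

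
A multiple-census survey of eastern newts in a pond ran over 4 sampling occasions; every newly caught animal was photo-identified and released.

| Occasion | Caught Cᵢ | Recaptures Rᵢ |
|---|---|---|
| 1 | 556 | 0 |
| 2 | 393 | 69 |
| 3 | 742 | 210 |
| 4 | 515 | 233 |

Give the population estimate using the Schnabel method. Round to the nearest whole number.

Marked at large before each occasion: Mᵢ = Σⱼ<ᵢ (Cⱼ − Rⱼ) → M1=0, M2=556, M3=880, M4=1412
Σ MᵢCᵢ = 0·556 + 556·393 + 880·742 + 1412·515 = 0 + 218508 + 652960 + 727180 = 1598648
Σ Rᵢ = 0 + 69 + 210 + 233 = 512
N̂ = 1598648 / 512 ≈ 3122.4 → 3122

N ≈ 3122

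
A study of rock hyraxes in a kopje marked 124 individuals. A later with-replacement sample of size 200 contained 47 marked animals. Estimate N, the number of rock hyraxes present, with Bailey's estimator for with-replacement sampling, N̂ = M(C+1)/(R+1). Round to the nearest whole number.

N ≈ 519

N̂ = 124·(200+1)/(47+1) = 124·201/48 = 24924/48 ≈ 519.2 → 519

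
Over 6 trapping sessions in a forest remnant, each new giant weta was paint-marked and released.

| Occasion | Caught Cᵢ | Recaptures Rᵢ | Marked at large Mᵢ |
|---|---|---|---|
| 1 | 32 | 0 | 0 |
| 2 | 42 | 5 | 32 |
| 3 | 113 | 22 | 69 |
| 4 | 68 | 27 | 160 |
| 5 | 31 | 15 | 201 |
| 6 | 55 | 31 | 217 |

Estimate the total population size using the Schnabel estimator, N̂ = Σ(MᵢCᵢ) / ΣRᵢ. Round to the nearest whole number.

Σ MᵢCᵢ = 0·32 + 32·42 + 69·113 + 160·68 + 201·31 + 217·55 = 0 + 1344 + 7797 + 10880 + 6231 + 11935 = 38187
Σ Rᵢ = 0 + 5 + 22 + 27 + 15 + 31 = 100
N̂ = 38187 / 100 ≈ 381.9 → 382

N ≈ 382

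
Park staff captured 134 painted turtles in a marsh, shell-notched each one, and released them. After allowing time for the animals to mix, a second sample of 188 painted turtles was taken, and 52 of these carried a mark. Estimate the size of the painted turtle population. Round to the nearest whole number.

Lincoln-Petersen assumes M/N = R/C, so N = M·C / R.
N = (134 × 188) / 52 = 25192 / 52 ≈ 484.46 → 484

N ≈ 484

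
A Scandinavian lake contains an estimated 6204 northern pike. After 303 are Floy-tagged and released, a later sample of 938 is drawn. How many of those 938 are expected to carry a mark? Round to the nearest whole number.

Expected recaptures E[R] = M·C / N.
E[R] = 303 × 938 / 6204 = 284214 / 6204 ≈ 45.8 → 46

expected recaptures ≈ 46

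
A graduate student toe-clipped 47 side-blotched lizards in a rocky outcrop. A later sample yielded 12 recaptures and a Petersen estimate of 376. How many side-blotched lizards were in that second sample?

C = 96

From N = M·C/R: C = N·R / M = 376·12 / 47 = 4512 / 47 = 96.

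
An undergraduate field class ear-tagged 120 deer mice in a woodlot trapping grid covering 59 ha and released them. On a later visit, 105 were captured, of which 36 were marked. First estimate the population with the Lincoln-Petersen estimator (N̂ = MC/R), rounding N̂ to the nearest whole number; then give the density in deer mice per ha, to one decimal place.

density ≈ 5.9 deer mice per ha

N̂ = 120·105/36 = 12600/36 = 350
Density = N̂ / area = 350 / 59 ≈ 5.93 → 5.9 per ha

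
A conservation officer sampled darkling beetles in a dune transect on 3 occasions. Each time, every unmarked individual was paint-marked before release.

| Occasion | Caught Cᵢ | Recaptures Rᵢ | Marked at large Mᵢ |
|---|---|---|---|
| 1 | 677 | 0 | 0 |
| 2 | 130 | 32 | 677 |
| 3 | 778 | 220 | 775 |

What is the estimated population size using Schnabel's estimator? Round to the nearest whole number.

Σ MᵢCᵢ = 0·677 + 677·130 + 775·778 = 0 + 88010 + 602950 = 690960
Σ Rᵢ = 0 + 32 + 220 = 252
N̂ = 690960 / 252 ≈ 2741.9 → 2742

N ≈ 2742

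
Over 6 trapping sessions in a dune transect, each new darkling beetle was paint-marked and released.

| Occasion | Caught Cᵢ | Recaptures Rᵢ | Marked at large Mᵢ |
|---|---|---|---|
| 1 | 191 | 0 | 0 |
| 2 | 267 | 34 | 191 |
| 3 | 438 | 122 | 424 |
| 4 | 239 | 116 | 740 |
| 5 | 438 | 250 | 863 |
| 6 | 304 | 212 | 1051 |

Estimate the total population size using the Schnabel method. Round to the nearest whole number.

Σ MᵢCᵢ = 0·191 + 191·267 + 424·438 + 740·239 + 863·438 + 1051·304 = 0 + 50997 + 185712 + 176860 + 377994 + 319504 = 1111067
Σ Rᵢ = 0 + 34 + 122 + 116 + 250 + 212 = 734
N̂ = 1111067 / 734 ≈ 1513.7 → 1514

N ≈ 1514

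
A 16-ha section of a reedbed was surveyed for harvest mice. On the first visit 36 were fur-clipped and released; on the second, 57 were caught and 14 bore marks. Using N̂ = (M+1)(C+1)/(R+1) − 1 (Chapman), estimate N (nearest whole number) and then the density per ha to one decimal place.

N̂ = 37·58/15 − 1 = 2146/15 − 1 ≈ 142.1 → 142
Density = N̂ / area = 142 / 16 ≈ 8.88 → 8.9 per ha

density ≈ 8.9 harvest mice per ha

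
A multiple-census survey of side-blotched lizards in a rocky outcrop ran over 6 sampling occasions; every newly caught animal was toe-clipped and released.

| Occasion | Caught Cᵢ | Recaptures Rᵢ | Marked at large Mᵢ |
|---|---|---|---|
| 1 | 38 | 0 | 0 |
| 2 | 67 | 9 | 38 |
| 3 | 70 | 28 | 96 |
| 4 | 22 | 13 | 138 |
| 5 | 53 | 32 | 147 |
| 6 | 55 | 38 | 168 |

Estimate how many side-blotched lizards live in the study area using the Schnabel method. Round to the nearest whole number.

N ≈ 244

Σ MᵢCᵢ = 0·38 + 38·67 + 96·70 + 138·22 + 147·53 + 168·55 = 0 + 2546 + 6720 + 3036 + 7791 + 9240 = 29333
Σ Rᵢ = 0 + 9 + 28 + 13 + 32 + 38 = 120
N̂ = 29333 / 120 ≈ 244.4 → 244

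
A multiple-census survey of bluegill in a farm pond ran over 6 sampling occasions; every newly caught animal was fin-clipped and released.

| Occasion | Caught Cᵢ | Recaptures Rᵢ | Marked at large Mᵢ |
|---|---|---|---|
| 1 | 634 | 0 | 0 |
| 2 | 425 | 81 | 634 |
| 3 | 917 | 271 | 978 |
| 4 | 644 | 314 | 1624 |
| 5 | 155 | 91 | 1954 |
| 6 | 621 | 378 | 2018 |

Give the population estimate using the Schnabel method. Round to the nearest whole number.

N ≈ 3320

Σ MᵢCᵢ = 0·634 + 634·425 + 978·917 + 1624·644 + 1954·155 + 2018·621 = 0 + 269450 + 896826 + 1045856 + 302870 + 1253178 = 3768180
Σ Rᵢ = 0 + 81 + 271 + 314 + 91 + 378 = 1135
N̂ = 3768180 / 1135 ≈ 3320.0 → 3320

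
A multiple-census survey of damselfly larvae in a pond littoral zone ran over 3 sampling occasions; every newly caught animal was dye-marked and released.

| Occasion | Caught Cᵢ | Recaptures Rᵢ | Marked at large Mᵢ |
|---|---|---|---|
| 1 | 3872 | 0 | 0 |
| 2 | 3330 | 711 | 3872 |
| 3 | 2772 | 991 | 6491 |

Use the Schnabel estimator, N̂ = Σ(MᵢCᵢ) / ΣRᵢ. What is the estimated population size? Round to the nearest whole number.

N ≈ 18,147

Σ MᵢCᵢ = 0·3872 + 3872·3330 + 6491·2772 = 0 + 12893760 + 17993052 = 30886812
Σ Rᵢ = 0 + 711 + 991 = 1702
N̂ = 30886812 / 1702 ≈ 18147.4 → 18147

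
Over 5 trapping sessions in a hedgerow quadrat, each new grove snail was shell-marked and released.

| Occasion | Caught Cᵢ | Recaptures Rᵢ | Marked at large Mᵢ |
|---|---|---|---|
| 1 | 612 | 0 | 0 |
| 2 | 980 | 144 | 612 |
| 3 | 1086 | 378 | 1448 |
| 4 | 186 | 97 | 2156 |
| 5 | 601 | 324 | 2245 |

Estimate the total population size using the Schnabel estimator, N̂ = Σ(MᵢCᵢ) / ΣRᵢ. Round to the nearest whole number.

Σ MᵢCᵢ = 0·612 + 612·980 + 1448·1086 + 2156·186 + 2245·601 = 0 + 599760 + 1572528 + 401016 + 1349245 = 3922549
Σ Rᵢ = 0 + 144 + 378 + 97 + 324 = 943
N̂ = 3922549 / 943 ≈ 4159.6 → 4160

N ≈ 4160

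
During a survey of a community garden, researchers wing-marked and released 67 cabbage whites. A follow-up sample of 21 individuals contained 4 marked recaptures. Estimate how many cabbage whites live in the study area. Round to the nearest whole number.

N ≈ 352

Lincoln-Petersen assumes M/N = R/C, so N = M·C / R.
N = (67 × 21) / 4 = 1407 / 4 ≈ 351.8 → 352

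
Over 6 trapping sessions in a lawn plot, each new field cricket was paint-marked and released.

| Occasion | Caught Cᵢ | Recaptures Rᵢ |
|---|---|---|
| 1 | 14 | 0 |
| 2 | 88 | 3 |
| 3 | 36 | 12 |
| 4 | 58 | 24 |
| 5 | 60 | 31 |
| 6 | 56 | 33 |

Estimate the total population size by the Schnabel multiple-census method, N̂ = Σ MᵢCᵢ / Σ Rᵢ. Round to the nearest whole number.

Marked at large before each occasion: Mᵢ = Σⱼ<ᵢ (Cⱼ − Rⱼ) → M1=0, M2=14, M3=99, M4=123, M5=157, M6=186
Σ MᵢCᵢ = 0·14 + 14·88 + 99·36 + 123·58 + 157·60 + 186·56 = 0 + 1232 + 3564 + 7134 + 9420 + 10416 = 31766
Σ Rᵢ = 0 + 3 + 12 + 24 + 31 + 33 = 103
N̂ = 31766 / 103 ≈ 308.4 → 308

N ≈ 308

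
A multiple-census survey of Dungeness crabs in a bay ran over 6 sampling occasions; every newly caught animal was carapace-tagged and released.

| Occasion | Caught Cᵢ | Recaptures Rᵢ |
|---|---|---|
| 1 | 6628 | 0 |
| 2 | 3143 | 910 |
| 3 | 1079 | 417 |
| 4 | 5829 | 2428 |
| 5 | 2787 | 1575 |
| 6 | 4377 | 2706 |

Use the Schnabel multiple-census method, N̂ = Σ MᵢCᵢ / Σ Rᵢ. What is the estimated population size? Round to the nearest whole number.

Marked at large before each occasion: Mᵢ = Σⱼ<ᵢ (Cⱼ − Rⱼ) → M1=0, M2=6628, M3=8861, M4=9523, M5=12924, M6=14136
Σ MᵢCᵢ = 0·6628 + 6628·3143 + 8861·1079 + 9523·5829 + 12924·2787 + 14136·4377 = 0 + 20831804 + 9561019 + 55509567 + 36019188 + 61873272 = 183794850
Σ Rᵢ = 0 + 910 + 417 + 2428 + 1575 + 2706 = 8036
N̂ = 183794850 / 8036 ≈ 22871.4 → 22871

N ≈ 22,871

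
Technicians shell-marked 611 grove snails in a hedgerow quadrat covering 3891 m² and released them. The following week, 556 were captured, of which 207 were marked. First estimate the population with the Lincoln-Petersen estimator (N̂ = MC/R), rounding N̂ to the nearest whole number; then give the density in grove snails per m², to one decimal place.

density ≈ 0.4 grove snails per m²

N̂ = 611·556/207 = 339716/207 ≈ 1641.1 → 1641
Density = N̂ / area = 1641 / 3891 ≈ 0.42 → 0.4 per m²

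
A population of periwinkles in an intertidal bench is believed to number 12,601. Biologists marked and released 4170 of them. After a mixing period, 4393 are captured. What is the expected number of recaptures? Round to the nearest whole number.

Expected recaptures E[R] = M·C / N.
E[R] = 4170 × 4393 / 12601 = 18318810 / 12601 ≈ 1453.8 → 1454

expected recaptures ≈ 1454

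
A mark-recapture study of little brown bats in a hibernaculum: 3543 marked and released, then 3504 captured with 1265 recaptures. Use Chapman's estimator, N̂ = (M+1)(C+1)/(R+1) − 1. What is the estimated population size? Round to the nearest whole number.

N ≈ 9811

N̂ = (3543+1)(3504+1)/(1265+1) − 1 = 3544·3505/1266 − 1
= 12421720/1266 − 1 ≈ 9811.8 − 1 ≈ 9810.8 → 9811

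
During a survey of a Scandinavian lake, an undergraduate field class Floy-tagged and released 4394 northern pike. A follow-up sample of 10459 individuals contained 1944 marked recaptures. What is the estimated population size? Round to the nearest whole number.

N ≈ 23,640

The marked fraction in the recapture sample should equal the marked fraction in the population: 1944/10459 = 4394/N.
N = (4394 × 10459) / 1944 = 45956846 / 1944 ≈ 23640.4 → 23640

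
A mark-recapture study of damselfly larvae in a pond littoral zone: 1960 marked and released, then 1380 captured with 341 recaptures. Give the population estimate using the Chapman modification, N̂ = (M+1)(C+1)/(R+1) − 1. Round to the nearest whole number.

N ≈ 7918

N̂ = (1960+1)(1380+1)/(341+1) − 1 = 1961·1381/342 − 1
= 2708141/342 − 1 ≈ 7918.5 − 1 ≈ 7917.5 → 7918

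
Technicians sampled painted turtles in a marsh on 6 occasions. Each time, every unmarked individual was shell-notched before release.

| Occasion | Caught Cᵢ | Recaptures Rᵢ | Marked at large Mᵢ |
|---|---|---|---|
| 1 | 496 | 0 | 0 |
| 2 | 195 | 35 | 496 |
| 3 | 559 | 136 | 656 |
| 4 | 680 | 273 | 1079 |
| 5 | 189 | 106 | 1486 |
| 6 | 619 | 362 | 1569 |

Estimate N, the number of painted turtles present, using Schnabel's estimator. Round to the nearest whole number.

Σ MᵢCᵢ = 0·496 + 496·195 + 656·559 + 1079·680 + 1486·189 + 1569·619 = 0 + 96720 + 366704 + 733720 + 280854 + 971211 = 2449209
Σ Rᵢ = 0 + 35 + 136 + 273 + 106 + 362 = 912
N̂ = 2449209 / 912 ≈ 2685.5 → 2686

N ≈ 2686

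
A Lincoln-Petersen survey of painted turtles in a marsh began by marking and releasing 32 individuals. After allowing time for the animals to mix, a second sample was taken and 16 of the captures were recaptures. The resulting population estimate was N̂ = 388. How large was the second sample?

C = 194

From N = M·C/R: C = N·R / M = 388·16 / 32 = 6208 / 32 = 194.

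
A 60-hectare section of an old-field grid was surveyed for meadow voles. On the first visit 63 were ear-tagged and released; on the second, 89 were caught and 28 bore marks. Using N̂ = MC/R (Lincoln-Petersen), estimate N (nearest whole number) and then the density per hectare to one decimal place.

density ≈ 3.3 meadow voles per hectare

N̂ = 63·89/28 = 5607/28 ≈ 200.2 → 200
Density = N̂ / area = 200 / 60 ≈ 3.33 → 3.3 per hectare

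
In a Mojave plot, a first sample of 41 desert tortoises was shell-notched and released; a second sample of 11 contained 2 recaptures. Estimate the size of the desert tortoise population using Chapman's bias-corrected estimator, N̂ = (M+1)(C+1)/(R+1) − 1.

N = 167

N̂ = (41+1)(11+1)/(2+1) − 1 = 42·12/3 − 1
= 504/3 − 1 = 168 − 1 = 167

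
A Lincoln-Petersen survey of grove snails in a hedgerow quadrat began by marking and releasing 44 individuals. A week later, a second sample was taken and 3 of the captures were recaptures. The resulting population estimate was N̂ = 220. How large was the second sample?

C = 15

From N = M·C/R: C = N·R / M = 220·3 / 44 = 660 / 44 = 15.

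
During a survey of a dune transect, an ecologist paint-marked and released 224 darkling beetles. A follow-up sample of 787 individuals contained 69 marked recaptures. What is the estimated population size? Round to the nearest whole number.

N ≈ 2555

The marked fraction in the recapture sample should equal the marked fraction in the population: 69/787 = 224/N.
N = (224 × 787) / 69 = 176288 / 69 ≈ 2554.9 → 2555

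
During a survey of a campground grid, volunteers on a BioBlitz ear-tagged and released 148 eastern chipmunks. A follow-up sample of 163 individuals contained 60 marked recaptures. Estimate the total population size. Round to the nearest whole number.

The marked fraction in the recapture sample should equal the marked fraction in the population: 60/163 = 148/N.
N = (148 × 163) / 60 = 24124 / 60 ≈ 402.1 → 402

N ≈ 402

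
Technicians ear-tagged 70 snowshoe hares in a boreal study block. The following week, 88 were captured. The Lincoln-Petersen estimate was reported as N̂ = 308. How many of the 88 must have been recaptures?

R = 20

From N = M·C/R: R = M·C / N = 70·88 / 308 = 6160 / 308 = 20.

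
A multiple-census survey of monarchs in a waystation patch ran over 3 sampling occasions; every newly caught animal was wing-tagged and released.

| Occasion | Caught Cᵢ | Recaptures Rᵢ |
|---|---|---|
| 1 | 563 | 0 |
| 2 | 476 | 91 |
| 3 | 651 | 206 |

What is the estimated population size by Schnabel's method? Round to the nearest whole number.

Marked at large before each occasion: Mᵢ = Σⱼ<ᵢ (Cⱼ − Rⱼ) → M1=0, M2=563, M3=948
Σ MᵢCᵢ = 0·563 + 563·476 + 948·651 = 0 + 267988 + 617148 = 885136
Σ Rᵢ = 0 + 91 + 206 = 297
N̂ = 885136 / 297 ≈ 2980.3 → 2980

N ≈ 2980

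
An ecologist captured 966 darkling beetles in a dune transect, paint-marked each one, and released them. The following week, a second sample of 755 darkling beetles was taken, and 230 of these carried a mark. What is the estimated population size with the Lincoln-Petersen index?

N = 3171

The marked fraction in the recapture sample should equal the marked fraction in the population: 230/755 = 966/N.
N = (966 × 755) / 230 = 729330 / 230 = 3171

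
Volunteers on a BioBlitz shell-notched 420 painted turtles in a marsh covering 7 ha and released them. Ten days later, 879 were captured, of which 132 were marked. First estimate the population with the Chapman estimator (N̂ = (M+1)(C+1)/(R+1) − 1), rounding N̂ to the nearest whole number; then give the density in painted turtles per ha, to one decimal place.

N̂ = 421·880/133 − 1 = 370480/133 − 1 ≈ 2784.6 → 2785
Density = N̂ / area = 2785 / 7 ≈ 397.86 → 397.9 per ha

density ≈ 397.9 painted turtles per ha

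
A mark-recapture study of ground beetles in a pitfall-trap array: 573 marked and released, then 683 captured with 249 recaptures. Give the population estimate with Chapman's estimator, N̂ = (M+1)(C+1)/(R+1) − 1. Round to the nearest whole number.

N ≈ 1569

N̂ = (573+1)(683+1)/(249+1) − 1 = 574·684/250 − 1
= 392616/250 − 1 ≈ 1570.46 − 1 ≈ 1569.46 → 1569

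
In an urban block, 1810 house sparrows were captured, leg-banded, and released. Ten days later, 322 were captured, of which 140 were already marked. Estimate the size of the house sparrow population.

N = 4163

N = (1810 × 322) / 140 = 582820 / 140 = 4163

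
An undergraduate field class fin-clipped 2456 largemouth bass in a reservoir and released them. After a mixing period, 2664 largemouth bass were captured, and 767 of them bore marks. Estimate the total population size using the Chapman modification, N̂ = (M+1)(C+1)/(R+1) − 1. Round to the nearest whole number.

N ≈ 8525

N̂ = (2456+1)(2664+1)/(767+1) − 1 = 2457·2665/768 − 1
= 6547905/768 − 1 ≈ 8525.9 − 1 ≈ 8524.9 → 8525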